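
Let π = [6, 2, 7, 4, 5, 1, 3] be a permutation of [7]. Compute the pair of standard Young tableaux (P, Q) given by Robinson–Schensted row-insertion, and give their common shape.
P = [1, 3, 5] / [2, 4] / [6, 7];  Q = [1, 3, 5] / [2, 4] / [6, 7];  common shape = (3, 2, 2)

Row-insert the values π_1, π_2, … into P one at a time, bumping the leftmost entry strictly greater than the inserted value down to the next row. The recording tableau Q records, in position (i, j), the step at which that cell was added to P.
  Insert 6 (step 1): P = [6];  Q = [1]
  Insert 2 (step 2): P = [2] / [6];  Q = [1] / [2]
  Insert 7 (step 3): P = [2, 7] / [6];  Q = [1, 3] / [2]
  Insert 4 (step 4): P = [2, 4] / [6, 7];  Q = [1, 3] / [2, 4]
  Insert 5 (step 5): P = [2, 4, 5] / [6, 7];  Q = [1, 3, 5] / [2, 4]
  Insert 1 (step 6): P = [1, 4, 5] / [2, 7] / [6];  Q = [1, 3, 5] / [2, 4] / [6]
  Insert 3 (step 7): P = [1, 3, 5] / [2, 4] / [6, 7];  Q = [1, 3, 5] / [2, 4] / [6, 7]
Final shape: (3, 2, 2).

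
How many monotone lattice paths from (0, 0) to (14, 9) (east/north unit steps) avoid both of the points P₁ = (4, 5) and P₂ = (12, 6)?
Number of paths = 516764

Inclusion–exclusion. Total paths: C(23, 14) = 817190. Through P₁: C(9, 4)·C(14, 10) = 126126. Through P₂: C(18, 12)·C(5, 2) = 185640. Since P₁ is strictly southwest of P₂, a monotone path through both must visit P₁ then P₂; paths through both = C(9, 4)·C(9, 8)·C(5, 2) = 11340. Avoid both = 817190 − 126126 − 185640 + 11340 = 516764.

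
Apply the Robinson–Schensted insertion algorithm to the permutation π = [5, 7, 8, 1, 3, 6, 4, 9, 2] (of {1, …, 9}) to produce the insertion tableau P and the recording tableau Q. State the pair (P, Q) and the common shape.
P = [1, 2, 4, 9] / [3, 6, 8] / [5] / [7];  Q = [1, 2, 3, 8] / [4, 5, 6] / [7] / [9];  common shape = (4, 3, 1, 1)

Row-insert the values π_1, π_2, … into P one at a time, bumping the leftmost entry strictly greater than the inserted value down to the next row. The recording tableau Q records, in position (i, j), the step at which that cell was added to P.
  Insert 5 (step 1): P = [5];  Q = [1]
  Insert 7 (step 2): P = [5, 7];  Q = [1, 2]
  Insert 8 (step 3): P = [5, 7, 8];  Q = [1, 2, 3]
  Insert 1 (step 4): P = [1, 7, 8] / [5];  Q = [1, 2, 3] / [4]
  Insert 3 (step 5): P = [1, 3, 8] / [5, 7];  Q = [1, 2, 3] / [4, 5]
  Insert 6 (step 6): P = [1, 3, 6] / [5, 7, 8];  Q = [1, 2, 3] / [4, 5, 6]
  Insert 4 (step 7): P = [1, 3, 4] / [5, 6, 8] / [7];  Q = [1, 2, 3] / [4, 5, 6] / [7]
  Insert 9 (step 8): P = [1, 3, 4, 9] / [5, 6, 8] / [7];  Q = [1, 2, 3, 8] / [4, 5, 6] / [7]
  Insert 2 (step 9): P = [1, 2, 4, 9] / [3, 6, 8] / [5] / [7];  Q = [1, 2, 3, 8] / [4, 5, 6] / [7] / [9]
Final shape: (4, 3, 1, 1).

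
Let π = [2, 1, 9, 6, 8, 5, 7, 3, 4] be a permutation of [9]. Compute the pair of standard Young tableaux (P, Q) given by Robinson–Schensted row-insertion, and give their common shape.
P = [1, 3, 4] / [2, 5, 7] / [6, 8] / [9];  Q = [1, 3, 5] / [2, 4, 7] / [6, 9] / [8];  common shape = (3, 3, 2, 1)

Row-insert the values π_1, π_2, … into P one at a time, bumping the leftmost entry strictly greater than the inserted value down to the next row. The recording tableau Q records, in position (i, j), the step at which that cell was added to P.
  Insert 2 (step 1): P = [2];  Q = [1]
  Insert 1 (step 2): P = [1] / [2];  Q = [1] / [2]
  Insert 9 (step 3): P = [1, 9] / [2];  Q = [1, 3] / [2]
  Insert 6 (step 4): P = [1, 6] / [2, 9];  Q = [1, 3] / [2, 4]
  Insert 8 (step 5): P = [1, 6, 8] / [2, 9];  Q = [1, 3, 5] / [2, 4]
  Insert 5 (step 6): P = [1, 5, 8] / [2, 6] / [9];  Q = [1, 3, 5] / [2, 4] / [6]
  Insert 7 (step 7): P = [1, 5, 7] / [2, 6, 8] / [9];  Q = [1, 3, 5] / [2, 4, 7] / [6]
  Insert 3 (step 8): P = [1, 3, 7] / [2, 5, 8] / [6] / [9];  Q = [1, 3, 5] / [2, 4, 7] / [6] / [8]
  Insert 4 (step 9): P = [1, 3, 4] / [2, 5, 7] / [6, 8] / [9];  Q = [1, 3, 5] / [2, 4, 7] / [6, 9] / [8]
Final shape: (3, 3, 2, 1).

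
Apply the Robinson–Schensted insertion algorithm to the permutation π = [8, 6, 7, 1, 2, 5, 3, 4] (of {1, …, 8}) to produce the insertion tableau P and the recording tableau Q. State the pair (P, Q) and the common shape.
P = [1, 2, 3, 4] / [5, 7] / [6] / [8];  Q = [1, 3, 6, 8] / [2, 5] / [4] / [7];  common shape = (4, 2, 1, 1)

Row-insert the values π_1, π_2, … into P one at a time, bumping the leftmost entry strictly greater than the inserted value down to the next row. The recording tableau Q records, in position (i, j), the step at which that cell was added to P.
  Insert 8 (step 1): P = [8];  Q = [1]
  Insert 6 (step 2): P = [6] / [8];  Q = [1] / [2]
  Insert 7 (step 3): P = [6, 7] / [8];  Q = [1, 3] / [2]
  Insert 1 (step 4): P = [1, 7] / [6] / [8];  Q = [1, 3] / [2] / [4]
  Insert 2 (step 5): P = [1, 2] / [6, 7] / [8];  Q = [1, 3] / [2, 5] / [4]
  Insert 5 (step 6): P = [1, 2, 5] / [6, 7] / [8];  Q = [1, 3, 6] / [2, 5] / [4]
  Insert 3 (step 7): P = [1, 2, 3] / [5, 7] / [6] / [8];  Q = [1, 3, 6] / [2, 5] / [4] / [7]
  Insert 4 (step 8): P = [1, 2, 3, 4] / [5, 7] / [6] / [8];  Q = [1, 3, 6, 8] / [2, 5] / [4] / [7]
Final shape: (4, 2, 1, 1).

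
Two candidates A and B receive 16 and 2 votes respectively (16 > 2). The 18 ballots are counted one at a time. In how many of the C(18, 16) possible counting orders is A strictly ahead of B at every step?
Strict-lead orderings = 119

Total orderings of the 18 votes with 16 for A: C(18, 16) = 153. By the Bertrand ballot formula (Cycle Lemma / reflection principle), the number of orderings in which A is strictly ahead of B throughout is (p − q)/(p + q) · C(p + q, p) = (16 − 2)/(16 + 2) · 153 = 119.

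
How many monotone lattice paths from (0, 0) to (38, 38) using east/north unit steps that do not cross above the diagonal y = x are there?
C_38 = 176733862787006701400

These NE paths below the diagonal are counted by the Catalan number C_n = (1/(n + 1)) · C(2n, n). For n = 38: C_38 = (1/39) · C(76, 38) = 6892620648693261354600/39 = 176733862787006701400.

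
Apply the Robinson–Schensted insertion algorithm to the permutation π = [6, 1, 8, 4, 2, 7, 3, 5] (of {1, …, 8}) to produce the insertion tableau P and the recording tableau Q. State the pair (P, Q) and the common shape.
P = [1, 2, 3, 5] / [4, 7] / [6, 8];  Q = [1, 3, 6, 8] / [2, 4] / [5, 7];  common shape = (4, 2, 2)

Row-insert the values π_1, π_2, … into P one at a time, bumping the leftmost entry strictly greater than the inserted value down to the next row. The recording tableau Q records, in position (i, j), the step at which that cell was added to P.
  Insert 6 (step 1): P = [6];  Q = [1]
  Insert 1 (step 2): P = [1] / [6];  Q = [1] / [2]
  Insert 8 (step 3): P = [1, 8] / [6];  Q = [1, 3] / [2]
  Insert 4 (step 4): P = [1, 4] / [6, 8];  Q = [1, 3] / [2, 4]
  Insert 2 (step 5): P = [1, 2] / [4, 8] / [6];  Q = [1, 3] / [2, 4] / [5]
  Insert 7 (step 6): P = [1, 2, 7] / [4, 8] / [6];  Q = [1, 3, 6] / [2, 4] / [5]
  Insert 3 (step 7): P = [1, 2, 3] / [4, 7] / [6, 8];  Q = [1, 3, 6] / [2, 4] / [5, 7]
  Insert 5 (step 8): P = [1, 2, 3, 5] / [4, 7] / [6, 8];  Q = [1, 3, 6, 8] / [2, 4] / [5, 7]
Final shape: (4, 2, 2).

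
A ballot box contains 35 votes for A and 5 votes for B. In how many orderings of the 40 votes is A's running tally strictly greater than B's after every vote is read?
Strict-lead orderings = 493506

Total orderings of the 40 votes with 35 for A: C(40, 35) = 658008. By the Bertrand ballot formula (Cycle Lemma / reflection principle), the number of orderings in which A is strictly ahead of B throughout is (p − q)/(p + q) · C(p + q, p) = (35 − 5)/(35 + 5) · 658008 = 493506.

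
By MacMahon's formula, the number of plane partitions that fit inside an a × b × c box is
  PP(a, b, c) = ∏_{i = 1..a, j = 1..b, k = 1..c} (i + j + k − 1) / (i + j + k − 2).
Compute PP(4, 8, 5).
PP(4, 8, 5) = 4789851066

Evaluate the triple product over i = 1..4, j = 1..8, k = 1..5. The factors are (2/1) · (3/2) · (4/3) · (5/4) · (6/5) · (3/2) · (4/3) · (5/4) · … (160 factors total). The numerators and denominators telescope so the product is an integer; carrying out the multiplication exactly gives PP(4, 8, 5) = 4789851066.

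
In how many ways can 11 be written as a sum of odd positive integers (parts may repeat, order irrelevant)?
p_odd(11) = 12

Partitions of 11 using only odd parts 1, 3, 5, …: 11, 9+1+1, 7+3+1, 7+1+1+1+1, 5+5+1, 5+3+3, 5+3+1+1+1, 5+1+1+1+1+1+1, 3+3+3+1+1, 3+3+1+1+1+1+1, 3+1+1+1+1+1+1+1+1, 1+1+1+1+1+1+1+1+1+1+1. There are 12. (Euler: this equals q(11), the number of distinct-part partitions.)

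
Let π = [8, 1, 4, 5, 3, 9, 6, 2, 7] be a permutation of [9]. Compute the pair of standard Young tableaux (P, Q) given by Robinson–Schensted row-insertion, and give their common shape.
P = [1, 2, 5, 6, 7] / [3, 9] / [4] / [8];  Q = [1, 3, 4, 6, 9] / [2, 7] / [5] / [8];  common shape = (5, 2, 1, 1)

Row-insert the values π_1, π_2, … into P one at a time, bumping the leftmost entry strictly greater than the inserted value down to the next row. The recording tableau Q records, in position (i, j), the step at which that cell was added to P.
  Insert 8 (step 1): P = [8];  Q = [1]
  Insert 1 (step 2): P = [1] / [8];  Q = [1] / [2]
  Insert 4 (step 3): P = [1, 4] / [8];  Q = [1, 3] / [2]
  Insert 5 (step 4): P = [1, 4, 5] / [8];  Q = [1, 3, 4] / [2]
  Insert 3 (step 5): P = [1, 3, 5] / [4] / [8];  Q = [1, 3, 4] / [2] / [5]
  Insert 9 (step 6): P = [1, 3, 5, 9] / [4] / [8];  Q = [1, 3, 4, 6] / [2] / [5]
  Insert 6 (step 7): P = [1, 3, 5, 6] / [4, 9] / [8];  Q = [1, 3, 4, 6] / [2, 7] / [5]
  Insert 2 (step 8): P = [1, 2, 5, 6] / [3, 9] / [4] / [8];  Q = [1, 3, 4, 6] / [2, 7] / [5] / [8]
  Insert 7 (step 9): P = [1, 2, 5, 6, 7] / [3, 9] / [4] / [8];  Q = [1, 3, 4, 6, 9] / [2, 7] / [5] / [8]
Final shape: (5, 2, 1, 1).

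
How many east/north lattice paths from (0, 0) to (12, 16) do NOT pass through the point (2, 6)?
Number of paths = 25248587

Total paths from (0, 0) to (12, 16): C(28, 12) = 30421755. Paths through (2, 6): (paths (0, 0) → (2, 6)) × (paths (2, 6) → (12, 16)) = C(8, 2) · C(20, 10) = 28 · 184756 = 5173168. Avoidance count = 30421755 − 5173168 = 25248587.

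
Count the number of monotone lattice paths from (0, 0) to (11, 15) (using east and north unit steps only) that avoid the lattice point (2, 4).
Number of paths = 5206760

Total paths from (0, 0) to (11, 15): C(26, 11) = 7726160. Paths through (2, 4): (paths (0, 0) → (2, 4)) × (paths (2, 4) → (11, 15)) = C(6, 2) · C(20, 9) = 15 · 167960 = 2519400. Avoidance count = 7726160 − 2519400 = 5206760.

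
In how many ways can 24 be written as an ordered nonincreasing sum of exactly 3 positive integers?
p(24, 3 parts) = 48

Partitions of n into exactly k parts are in bijection with partitions of n − k into at most k parts (subtract 1 from each part). So p(24, exactly 3) = p(21, parts ≤ 3). Computing via the recurrence p(m, j) = p(m, j−1) + p(m−j, j) gives 48.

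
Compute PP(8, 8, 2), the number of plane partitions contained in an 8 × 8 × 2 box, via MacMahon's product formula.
PP(8, 8, 2) = 34763300

Evaluate the triple product over i = 1..8, j = 1..8, k = 1..2. The factors are (2/1) · (3/2) · (3/2) · (4/3) · (4/3) · (5/4) · (5/4) · (6/5) · … (128 factors total). The numerators and denominators telescope so the product is an integer; carrying out the multiplication exactly gives PP(8, 8, 2) = 34763300.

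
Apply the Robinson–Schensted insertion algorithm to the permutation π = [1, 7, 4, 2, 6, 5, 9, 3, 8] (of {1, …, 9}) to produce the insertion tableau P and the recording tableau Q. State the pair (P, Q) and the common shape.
P = [1, 2, 3, 8] / [4, 5, 9] / [6] / [7];  Q = [1, 2, 5, 7] / [3, 6, 9] / [4] / [8];  common shape = (4, 3, 1, 1)

Row-insert the values π_1, π_2, … into P one at a time, bumping the leftmost entry strictly greater than the inserted value down to the next row. The recording tableau Q records, in position (i, j), the step at which that cell was added to P.
  Insert 1 (step 1): P = [1];  Q = [1]
  Insert 7 (step 2): P = [1, 7];  Q = [1, 2]
  Insert 4 (step 3): P = [1, 4] / [7];  Q = [1, 2] / [3]
  Insert 2 (step 4): P = [1, 2] / [4] / [7];  Q = [1, 2] / [3] / [4]
  Insert 6 (step 5): P = [1, 2, 6] / [4] / [7];  Q = [1, 2, 5] / [3] / [4]
  Insert 5 (step 6): P = [1, 2, 5] / [4, 6] / [7];  Q = [1, 2, 5] / [3, 6] / [4]
  Insert 9 (step 7): P = [1, 2, 5, 9] / [4, 6] / [7];  Q = [1, 2, 5, 7] / [3, 6] / [4]
  Insert 3 (step 8): P = [1, 2, 3, 9] / [4, 5] / [6] / [7];  Q = [1, 2, 5, 7] / [3, 6] / [4] / [8]
  Insert 8 (step 9): P = [1, 2, 3, 8] / [4, 5, 9] / [6] / [7];  Q = [1, 2, 5, 7] / [3, 6, 9] / [4] / [8]
Final shape: (4, 3, 1, 1).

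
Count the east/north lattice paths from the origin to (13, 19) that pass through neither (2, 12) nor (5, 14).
Number of paths = 330683550

Inclusion–exclusion. Total paths: C(32, 13) = 347373600. Through P₁: C(14, 2)·C(18, 11) = 2895984. Through P₂: C(19, 5)·C(13, 8) = 14965236. Since P₁ is strictly southwest of P₂, a monotone path through both must visit P₁ then P₂; paths through both = C(14, 2)·C(5, 3)·C(13, 8) = 1171170. Avoid both = 347373600 − 2895984 − 14965236 + 1171170 = 330683550.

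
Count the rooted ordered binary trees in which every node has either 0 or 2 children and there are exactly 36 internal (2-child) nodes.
C_36 = 11959798385860453492

These full binary trees are counted by the Catalan number C_n = (1/(n + 1)) · C(2n, n). For n = 36: C_36 = (1/37) · C(72, 36) = 442512540276836779204/37 = 11959798385860453492.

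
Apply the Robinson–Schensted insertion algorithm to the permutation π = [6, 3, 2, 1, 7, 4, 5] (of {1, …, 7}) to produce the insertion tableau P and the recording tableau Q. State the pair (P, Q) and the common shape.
P = [1, 4, 5] / [2, 7] / [3] / [6];  Q = [1, 5, 7] / [2, 6] / [3] / [4];  common shape = (3, 2, 1, 1)

Row-insert the values π_1, π_2, … into P one at a time, bumping the leftmost entry strictly greater than the inserted value down to the next row. The recording tableau Q records, in position (i, j), the step at which that cell was added to P.
  Insert 6 (step 1): P = [6];  Q = [1]
  Insert 3 (step 2): P = [3] / [6];  Q = [1] / [2]
  Insert 2 (step 3): P = [2] / [3] / [6];  Q = [1] / [2] / [3]
  Insert 1 (step 4): P = [1] / [2] / [3] / [6];  Q = [1] / [2] / [3] / [4]
  Insert 7 (step 5): P = [1, 7] / [2] / [3] / [6];  Q = [1, 5] / [2] / [3] / [4]
  Insert 4 (step 6): P = [1, 4] / [2, 7] / [3] / [6];  Q = [1, 5] / [2, 6] / [3] / [4]
  Insert 5 (step 7): P = [1, 4, 5] / [2, 7] / [3] / [6];  Q = [1, 5, 7] / [2, 6] / [3] / [4]
Final shape: (3, 2, 1, 1).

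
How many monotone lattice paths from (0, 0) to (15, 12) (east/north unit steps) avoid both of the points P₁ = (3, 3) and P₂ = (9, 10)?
Number of paths = 9879636

Inclusion–exclusion. Total paths: C(27, 15) = 17383860. Through P₁: C(6, 3)·C(21, 12) = 5878600. Through P₂: C(19, 9)·C(8, 6) = 2586584. Since P₁ is strictly southwest of P₂, a monotone path through both must visit P₁ then P₂; paths through both = C(6, 3)·C(13, 6)·C(8, 6) = 960960. Avoid both = 17383860 − 5878600 − 2586584 + 960960 = 9879636.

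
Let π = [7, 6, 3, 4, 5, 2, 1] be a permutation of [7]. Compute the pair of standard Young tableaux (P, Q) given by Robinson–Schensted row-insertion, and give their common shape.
P = [1, 4, 5] / [2] / [3] / [6] / [7];  Q = [1, 4, 5] / [2] / [3] / [6] / [7];  common shape = (3, 1, 1, 1, 1)

Row-insert the values π_1, π_2, … into P one at a time, bumping the leftmost entry strictly greater than the inserted value down to the next row. The recording tableau Q records, in position (i, j), the step at which that cell was added to P.
  Insert 7 (step 1): P = [7];  Q = [1]
  Insert 6 (step 2): P = [6] / [7];  Q = [1] / [2]
  Insert 3 (step 3): P = [3] / [6] / [7];  Q = [1] / [2] / [3]
  Insert 4 (step 4): P = [3, 4] / [6] / [7];  Q = [1, 4] / [2] / [3]
  Insert 5 (step 5): P = [3, 4, 5] / [6] / [7];  Q = [1, 4, 5] / [2] / [3]
  Insert 2 (step 6): P = [2, 4, 5] / [3] / [6] / [7];  Q = [1, 4, 5] / [2] / [3] / [6]
  Insert 1 (step 7): P = [1, 4, 5] / [2] / [3] / [6] / [7];  Q = [1, 4, 5] / [2] / [3] / [6] / [7]
Final shape: (3, 1, 1, 1, 1).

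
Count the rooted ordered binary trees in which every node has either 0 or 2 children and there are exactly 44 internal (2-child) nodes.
C_44 = 583300119592996693088040

These full binary trees are counted by the Catalan number C_n = (1/(n + 1)) · C(2n, n). For n = 44: C_44 = (1/45) · C(88, 44) = 26248505381684851188961800/45 = 583300119592996693088040.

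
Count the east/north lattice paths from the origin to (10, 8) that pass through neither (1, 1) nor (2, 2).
Number of paths = 14872

Inclusion–exclusion. Total paths: C(18, 10) = 43758. Through P₁: C(2, 1)·C(16, 9) = 22880. Through P₂: C(4, 2)·C(14, 8) = 18018. Since P₁ is strictly southwest of P₂, a monotone path through both must visit P₁ then P₂; paths through both = C(2, 1)·C(2, 1)·C(14, 8) = 12012. Avoid both = 43758 − 22880 − 18018 + 12012 = 14872.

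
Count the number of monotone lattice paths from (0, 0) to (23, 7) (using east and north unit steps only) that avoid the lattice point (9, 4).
Number of paths = 1549600

Total paths from (0, 0) to (23, 7): C(30, 23) = 2035800. Paths through (9, 4): (paths (0, 0) → (9, 4)) × (paths (9, 4) → (23, 7)) = C(13, 9) · C(17, 14) = 715 · 680 = 486200. Avoidance count = 2035800 − 486200 = 1549600.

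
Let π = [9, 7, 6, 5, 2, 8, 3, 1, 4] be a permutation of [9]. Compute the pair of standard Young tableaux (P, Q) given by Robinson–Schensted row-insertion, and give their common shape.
P = [1, 3, 4] / [2, 8] / [5] / [6] / [7] / [9];  Q = [1, 6, 9] / [2, 7] / [3] / [4] / [5] / [8];  common shape = (3, 2, 1, 1, 1, 1)

Row-insert the values π_1, π_2, … into P one at a time, bumping the leftmost entry strictly greater than the inserted value down to the next row. The recording tableau Q records, in position (i, j), the step at which that cell was added to P.
  Insert 9 (step 1): P = [9];  Q = [1]
  Insert 7 (step 2): P = [7] / [9];  Q = [1] / [2]
  Insert 6 (step 3): P = [6] / [7] / [9];  Q = [1] / [2] / [3]
  Insert 5 (step 4): P = [5] / [6] / [7] / [9];  Q = [1] / [2] / [3] / [4]
  Insert 2 (step 5): P = [2] / [5] / [6] / [7] / [9];  Q = [1] / [2] / [3] / [4] / [5]
  Insert 8 (step 6): P = [2, 8] / [5] / [6] / [7] / [9];  Q = [1, 6] / [2] / [3] / [4] / [5]
  Insert 3 (step 7): P = [2, 3] / [5, 8] / [6] / [7] / [9];  Q = [1, 6] / [2, 7] / [3] / [4] / [5]
  Insert 1 (step 8): P = [1, 3] / [2, 8] / [5] / [6] / [7] / [9];  Q = [1, 6] / [2, 7] / [3] / [4] / [5] / [8]
  Insert 4 (step 9): P = [1, 3, 4] / [2, 8] / [5] / [6] / [7] / [9];  Q = [1, 6, 9] / [2, 7] / [3] / [4] / [5] / [8]
Final shape: (3, 2, 1, 1, 1, 1).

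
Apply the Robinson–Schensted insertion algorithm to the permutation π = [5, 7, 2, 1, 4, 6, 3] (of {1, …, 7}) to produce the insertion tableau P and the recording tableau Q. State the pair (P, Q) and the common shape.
P = [1, 3, 6] / [2, 4] / [5, 7];  Q = [1, 2, 6] / [3, 5] / [4, 7];  common shape = (3, 2, 2)

Row-insert the values π_1, π_2, … into P one at a time, bumping the leftmost entry strictly greater than the inserted value down to the next row. The recording tableau Q records, in position (i, j), the step at which that cell was added to P.
  Insert 5 (step 1): P = [5];  Q = [1]
  Insert 7 (step 2): P = [5, 7];  Q = [1, 2]
  Insert 2 (step 3): P = [2, 7] / [5];  Q = [1, 2] / [3]
  Insert 1 (step 4): P = [1, 7] / [2] / [5];  Q = [1, 2] / [3] / [4]
  Insert 4 (step 5): P = [1, 4] / [2, 7] / [5];  Q = [1, 2] / [3, 5] / [4]
  Insert 6 (step 6): P = [1, 4, 6] / [2, 7] / [5];  Q = [1, 2, 6] / [3, 5] / [4]
  Insert 3 (step 7): P = [1, 3, 6] / [2, 4] / [5, 7];  Q = [1, 2, 6] / [3, 5] / [4, 7]
Final shape: (3, 2, 2).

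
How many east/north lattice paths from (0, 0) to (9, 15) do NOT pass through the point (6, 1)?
Number of paths = 1302744

Total paths from (0, 0) to (9, 15): C(24, 9) = 1307504. Paths through (6, 1): (paths (0, 0) → (6, 1)) × (paths (6, 1) → (9, 15)) = C(7, 6) · C(17, 3) = 7 · 680 = 4760. Avoidance count = 1307504 − 4760 = 1302744.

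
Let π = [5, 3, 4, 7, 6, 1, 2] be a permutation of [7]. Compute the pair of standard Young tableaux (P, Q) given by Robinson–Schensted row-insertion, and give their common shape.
P = [1, 2, 6] / [3, 4] / [5, 7];  Q = [1, 3, 4] / [2, 5] / [6, 7];  common shape = (3, 2, 2)

Row-insert the values π_1, π_2, … into P one at a time, bumping the leftmost entry strictly greater than the inserted value down to the next row. The recording tableau Q records, in position (i, j), the step at which that cell was added to P.
  Insert 5 (step 1): P = [5];  Q = [1]
  Insert 3 (step 2): P = [3] / [5];  Q = [1] / [2]
  Insert 4 (step 3): P = [3, 4] / [5];  Q = [1, 3] / [2]
  Insert 7 (step 4): P = [3, 4, 7] / [5];  Q = [1, 3, 4] / [2]
  Insert 6 (step 5): P = [3, 4, 6] / [5, 7];  Q = [1, 3, 4] / [2, 5]
  Insert 1 (step 6): P = [1, 4, 6] / [3, 7] / [5];  Q = [1, 3, 4] / [2, 5] / [6]
  Insert 2 (step 7): P = [1, 2, 6] / [3, 4] / [5, 7];  Q = [1, 3, 4] / [2, 5] / [6, 7]
Final shape: (3, 2, 2).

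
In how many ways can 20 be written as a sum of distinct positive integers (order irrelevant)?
q(20) = 64

A partition into distinct parts is a strictly decreasing sequence summing to n. The recurrence d(n, m) = d(n, m−1) + d(n−m, m−1) (use part m at most once) with q(n) = d(n, n) gives q(20) = 64. (Euler's theorem: # distinct-part partitions = # odd-part partitions.)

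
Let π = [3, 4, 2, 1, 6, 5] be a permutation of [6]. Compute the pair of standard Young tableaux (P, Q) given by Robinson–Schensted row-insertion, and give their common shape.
P = [1, 4, 5] / [2, 6] / [3];  Q = [1, 2, 5] / [3, 6] / [4];  common shape = (3, 2, 1)

Row-insert the values π_1, π_2, … into P one at a time, bumping the leftmost entry strictly greater than the inserted value down to the next row. The recording tableau Q records, in position (i, j), the step at which that cell was added to P.
  Insert 3 (step 1): P = [3];  Q = [1]
  Insert 4 (step 2): P = [3, 4];  Q = [1, 2]
  Insert 2 (step 3): P = [2, 4] / [3];  Q = [1, 2] / [3]
  Insert 1 (step 4): P = [1, 4] / [2] / [3];  Q = [1, 2] / [3] / [4]
  Insert 6 (step 5): P = [1, 4, 6] / [2] / [3];  Q = [1, 2, 5] / [3] / [4]
  Insert 5 (step 6): P = [1, 4, 5] / [2, 6] / [3];  Q = [1, 2, 5] / [3, 6] / [4]
Final shape: (3, 2, 1).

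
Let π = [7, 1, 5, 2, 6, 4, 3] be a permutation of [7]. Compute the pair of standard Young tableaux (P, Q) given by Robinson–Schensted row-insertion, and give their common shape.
P = [1, 2, 3] / [4, 6] / [5] / [7];  Q = [1, 3, 5] / [2, 6] / [4] / [7];  common shape = (3, 2, 1, 1)

Row-insert the values π_1, π_2, … into P one at a time, bumping the leftmost entry strictly greater than the inserted value down to the next row. The recording tableau Q records, in position (i, j), the step at which that cell was added to P.
  Insert 7 (step 1): P = [7];  Q = [1]
  Insert 1 (step 2): P = [1] / [7];  Q = [1] / [2]
  Insert 5 (step 3): P = [1, 5] / [7];  Q = [1, 3] / [2]
  Insert 2 (step 4): P = [1, 2] / [5] / [7];  Q = [1, 3] / [2] / [4]
  Insert 6 (step 5): P = [1, 2, 6] / [5] / [7];  Q = [1, 3, 5] / [2] / [4]
  Insert 4 (step 6): P = [1, 2, 4] / [5, 6] / [7];  Q = [1, 3, 5] / [2, 6] / [4]
  Insert 3 (step 7): P = [1, 2, 3] / [4, 6] / [5] / [7];  Q = [1, 3, 5] / [2, 6] / [4] / [7]
Final shape: (3, 2, 1, 1).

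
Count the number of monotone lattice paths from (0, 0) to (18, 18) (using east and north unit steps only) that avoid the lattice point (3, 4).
Number of paths = 6360578700

Total paths from (0, 0) to (18, 18): C(36, 18) = 9075135300. Paths through (3, 4): (paths (0, 0) → (3, 4)) × (paths (3, 4) → (18, 18)) = C(7, 3) · C(29, 15) = 35 · 77558760 = 2714556600. Avoidance count = 9075135300 − 2714556600 = 6360578700.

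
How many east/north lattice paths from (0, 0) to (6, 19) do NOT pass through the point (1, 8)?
Number of paths = 137788

Total paths from (0, 0) to (6, 19): C(25, 6) = 177100. Paths through (1, 8): (paths (0, 0) → (1, 8)) × (paths (1, 8) → (6, 19)) = C(9, 1) · C(16, 5) = 9 · 4368 = 39312. Avoidance count = 177100 − 39312 = 137788.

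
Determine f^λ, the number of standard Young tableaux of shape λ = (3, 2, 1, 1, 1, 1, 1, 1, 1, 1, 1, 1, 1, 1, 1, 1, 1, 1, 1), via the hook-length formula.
# SYT of shape (3, 2, 1, 1, 1, 1, 1, 1, 1, 1, 1, 1, 1, 1, 1, 1, 1, 1, 1) = 2640

Hook-length formula: f^λ = n! / Π hook(c), product over all cells c of the Young diagram. For λ = (3, 2, 1, 1, 1, 1, 1, 1, 1, 1, 1, 1, 1, 1, 1, 1, 1, 1, 1), n = 22 boxes. Hook lengths by row (left-to-right, top-to-bottom): [21, 3, 1]; [19, 1]; [17]; [16]; [15]; [14]; [13]; [12]; [11]; [10]; [9]; [8]; [7]; [6]; [5]; [4]; [3]; [2]; [1]. Product of hooks = 425757851430912000. So f^λ = 22! / 425757851430912000 = 1124000727777607680000 / 425757851430912000 = 2640.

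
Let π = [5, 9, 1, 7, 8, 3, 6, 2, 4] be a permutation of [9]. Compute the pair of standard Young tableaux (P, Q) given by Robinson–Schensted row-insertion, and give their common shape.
P = [1, 2, 4] / [3, 6, 8] / [5, 7] / [9];  Q = [1, 2, 5] / [3, 4, 7] / [6, 9] / [8];  common shape = (3, 3, 2, 1)

Row-insert the values π_1, π_2, … into P one at a time, bumping the leftmost entry strictly greater than the inserted value down to the next row. The recording tableau Q records, in position (i, j), the step at which that cell was added to P.
  Insert 5 (step 1): P = [5];  Q = [1]
  Insert 9 (step 2): P = [5, 9];  Q = [1, 2]
  Insert 1 (step 3): P = [1, 9] / [5];  Q = [1, 2] / [3]
  Insert 7 (step 4): P = [1, 7] / [5, 9];  Q = [1, 2] / [3, 4]
  Insert 8 (step 5): P = [1, 7, 8] / [5, 9];  Q = [1, 2, 5] / [3, 4]
  Insert 3 (step 6): P = [1, 3, 8] / [5, 7] / [9];  Q = [1, 2, 5] / [3, 4] / [6]
  Insert 6 (step 7): P = [1, 3, 6] / [5, 7, 8] / [9];  Q = [1, 2, 5] / [3, 4, 7] / [6]
  Insert 2 (step 8): P = [1, 2, 6] / [3, 7, 8] / [5] / [9];  Q = [1, 2, 5] / [3, 4, 7] / [6] / [8]
  Insert 4 (step 9): P = [1, 2, 4] / [3, 6, 8] / [5, 7] / [9];  Q = [1, 2, 5] / [3, 4, 7] / [6, 9] / [8]
Final shape: (3, 3, 2, 1).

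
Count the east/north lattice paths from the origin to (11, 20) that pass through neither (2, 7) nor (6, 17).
Number of paths = 63130179

Inclusion–exclusion. Total paths: C(31, 11) = 84672315. Through P₁: C(9, 2)·C(22, 9) = 17907120. Through P₂: C(23, 6)·C(8, 5) = 5653032. Since P₁ is strictly southwest of P₂, a monotone path through both must visit P₁ then P₂; paths through both = C(9, 2)·C(14, 4)·C(8, 5) = 2018016. Avoid both = 84672315 − 17907120 − 5653032 + 2018016 = 63130179.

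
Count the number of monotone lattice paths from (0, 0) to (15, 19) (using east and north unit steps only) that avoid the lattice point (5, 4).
Number of paths = 1444103760

Total paths from (0, 0) to (15, 19): C(34, 15) = 1855967520. Paths through (5, 4): (paths (0, 0) → (5, 4)) × (paths (5, 4) → (15, 19)) = C(9, 5) · C(25, 10) = 126 · 3268760 = 411863760. Avoidance count = 1855967520 − 411863760 = 1444103760.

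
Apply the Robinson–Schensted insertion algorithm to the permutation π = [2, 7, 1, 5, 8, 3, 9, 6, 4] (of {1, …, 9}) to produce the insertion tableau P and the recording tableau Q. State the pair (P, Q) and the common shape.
P = [1, 3, 4, 9] / [2, 5, 6] / [7, 8];  Q = [1, 2, 5, 7] / [3, 4, 8] / [6, 9];  common shape = (4, 3, 2)

Row-insert the values π_1, π_2, … into P one at a time, bumping the leftmost entry strictly greater than the inserted value down to the next row. The recording tableau Q records, in position (i, j), the step at which that cell was added to P.
  Insert 2 (step 1): P = [2];  Q = [1]
  Insert 7 (step 2): P = [2, 7];  Q = [1, 2]
  Insert 1 (step 3): P = [1, 7] / [2];  Q = [1, 2] / [3]
  Insert 5 (step 4): P = [1, 5] / [2, 7];  Q = [1, 2] / [3, 4]
  Insert 8 (step 5): P = [1, 5, 8] / [2, 7];  Q = [1, 2, 5] / [3, 4]
  Insert 3 (step 6): P = [1, 3, 8] / [2, 5] / [7];  Q = [1, 2, 5] / [3, 4] / [6]
  Insert 9 (step 7): P = [1, 3, 8, 9] / [2, 5] / [7];  Q = [1, 2, 5, 7] / [3, 4] / [6]
  Insert 6 (step 8): P = [1, 3, 6, 9] / [2, 5, 8] / [7];  Q = [1, 2, 5, 7] / [3, 4, 8] / [6]
  Insert 4 (step 9): P = [1, 3, 4, 9] / [2, 5, 6] / [7, 8];  Q = [1, 2, 5, 7] / [3, 4, 8] / [6, 9]
Final shape: (4, 3, 2).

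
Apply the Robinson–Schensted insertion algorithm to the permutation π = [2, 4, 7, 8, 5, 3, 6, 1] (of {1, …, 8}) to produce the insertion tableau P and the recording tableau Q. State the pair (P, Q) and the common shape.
P = [1, 3, 5, 6] / [2, 8] / [4] / [7];  Q = [1, 2, 3, 4] / [5, 7] / [6] / [8];  common shape = (4, 2, 1, 1)

Row-insert the values π_1, π_2, … into P one at a time, bumping the leftmost entry strictly greater than the inserted value down to the next row. The recording tableau Q records, in position (i, j), the step at which that cell was added to P.
  Insert 2 (step 1): P = [2];  Q = [1]
  Insert 4 (step 2): P = [2, 4];  Q = [1, 2]
  Insert 7 (step 3): P = [2, 4, 7];  Q = [1, 2, 3]
  Insert 8 (step 4): P = [2, 4, 7, 8];  Q = [1, 2, 3, 4]
  Insert 5 (step 5): P = [2, 4, 5, 8] / [7];  Q = [1, 2, 3, 4] / [5]
  Insert 3 (step 6): P = [2, 3, 5, 8] / [4] / [7];  Q = [1, 2, 3, 4] / [5] / [6]
  Insert 6 (step 7): P = [2, 3, 5, 6] / [4, 8] / [7];  Q = [1, 2, 3, 4] / [5, 7] / [6]
  Insert 1 (step 8): P = [1, 3, 5, 6] / [2, 8] / [4] / [7];  Q = [1, 2, 3, 4] / [5, 7] / [6] / [8]
Final shape: (4, 2, 1, 1).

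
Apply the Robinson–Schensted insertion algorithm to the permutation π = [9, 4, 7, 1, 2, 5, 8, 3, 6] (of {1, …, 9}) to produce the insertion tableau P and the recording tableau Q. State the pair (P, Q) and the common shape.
P = [1, 2, 3, 6] / [4, 5, 8] / [7] / [9];  Q = [1, 3, 6, 7] / [2, 5, 9] / [4] / [8];  common shape = (4, 3, 1, 1)

Row-insert the values π_1, π_2, … into P one at a time, bumping the leftmost entry strictly greater than the inserted value down to the next row. The recording tableau Q records, in position (i, j), the step at which that cell was added to P.
  Insert 9 (step 1): P = [9];  Q = [1]
  Insert 4 (step 2): P = [4] / [9];  Q = [1] / [2]
  Insert 7 (step 3): P = [4, 7] / [9];  Q = [1, 3] / [2]
  Insert 1 (step 4): P = [1, 7] / [4] / [9];  Q = [1, 3] / [2] / [4]
  Insert 2 (step 5): P = [1, 2] / [4, 7] / [9];  Q = [1, 3] / [2, 5] / [4]
  Insert 5 (step 6): P = [1, 2, 5] / [4, 7] / [9];  Q = [1, 3, 6] / [2, 5] / [4]
  Insert 8 (step 7): P = [1, 2, 5, 8] / [4, 7] / [9];  Q = [1, 3, 6, 7] / [2, 5] / [4]
  Insert 3 (step 8): P = [1, 2, 3, 8] / [4, 5] / [7] / [9];  Q = [1, 3, 6, 7] / [2, 5] / [4] / [8]
  Insert 6 (step 9): P = [1, 2, 3, 6] / [4, 5, 8] / [7] / [9];  Q = [1, 3, 6, 7] / [2, 5, 9] / [4] / [8]
Final shape: (4, 3, 1, 1).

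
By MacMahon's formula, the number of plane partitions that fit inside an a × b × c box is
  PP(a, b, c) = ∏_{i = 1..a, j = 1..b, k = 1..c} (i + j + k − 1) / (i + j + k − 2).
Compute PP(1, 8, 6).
PP(1, 8, 6) = 3003

Evaluate the triple product over i = 1..1, j = 1..8, k = 1..6. The factors are (2/1) · (3/2) · (4/3) · (5/4) · (6/5) · (7/6) · (3/2) · (4/3) · … (48 factors total). The numerators and denominators telescope so the product is an integer; carrying out the multiplication exactly gives PP(1, 8, 6) = 3003.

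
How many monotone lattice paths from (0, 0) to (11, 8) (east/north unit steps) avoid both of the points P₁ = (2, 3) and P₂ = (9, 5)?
Number of paths = 39142

Inclusion–exclusion. Total paths: C(19, 11) = 75582. Through P₁: C(5, 2)·C(14, 9) = 20020. Through P₂: C(14, 9)·C(5, 2) = 20020. Since P₁ is strictly southwest of P₂, a monotone path through both must visit P₁ then P₂; paths through both = C(5, 2)·C(9, 7)·C(5, 2) = 3600. Avoid both = 75582 − 20020 − 20020 + 3600 = 39142.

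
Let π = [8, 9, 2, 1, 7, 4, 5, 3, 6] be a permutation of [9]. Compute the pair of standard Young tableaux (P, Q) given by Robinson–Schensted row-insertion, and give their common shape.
P = [1, 3, 5, 6] / [2, 4] / [7, 9] / [8];  Q = [1, 2, 7, 9] / [3, 5] / [4, 6] / [8];  common shape = (4, 2, 2, 1)

Row-insert the values π_1, π_2, … into P one at a time, bumping the leftmost entry strictly greater than the inserted value down to the next row. The recording tableau Q records, in position (i, j), the step at which that cell was added to P.
  Insert 8 (step 1): P = [8];  Q = [1]
  Insert 9 (step 2): P = [8, 9];  Q = [1, 2]
  Insert 2 (step 3): P = [2, 9] / [8];  Q = [1, 2] / [3]
  Insert 1 (step 4): P = [1, 9] / [2] / [8];  Q = [1, 2] / [3] / [4]
  Insert 7 (step 5): P = [1, 7] / [2, 9] / [8];  Q = [1, 2] / [3, 5] / [4]
  Insert 4 (step 6): P = [1, 4] / [2, 7] / [8, 9];  Q = [1, 2] / [3, 5] / [4, 6]
  Insert 5 (step 7): P = [1, 4, 5] / [2, 7] / [8, 9];  Q = [1, 2, 7] / [3, 5] / [4, 6]
  Insert 3 (step 8): P = [1, 3, 5] / [2, 4] / [7, 9] / [8];  Q = [1, 2, 7] / [3, 5] / [4, 6] / [8]
  Insert 6 (step 9): P = [1, 3, 5, 6] / [2, 4] / [7, 9] / [8];  Q = [1, 2, 7, 9] / [3, 5] / [4, 6] / [8]
Final shape: (4, 2, 2, 1).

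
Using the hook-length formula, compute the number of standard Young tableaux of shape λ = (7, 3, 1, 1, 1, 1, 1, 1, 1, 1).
# SYT of shape (7, 3, 1, 1, 1, 1, 1, 1, 1, 1) = 447525

Hook-length formula: f^λ = n! / Π hook(c), product over all cells c of the Young diagram. For λ = (7, 3, 1, 1, 1, 1, 1, 1, 1, 1), n = 18 boxes. Hook lengths by row (left-to-right, top-to-bottom): [16, 7, 6, 4, 3, 2, 1]; [11, 2, 1]; [8]; [7]; [6]; [5]; [4]; [3]; [2]; [1]. Product of hooks = 14306181120. So f^λ = 18! / 14306181120 = 6402373705728000 / 14306181120 = 447525.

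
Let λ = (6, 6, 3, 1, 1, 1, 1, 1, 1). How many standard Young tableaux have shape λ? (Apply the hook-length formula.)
# SYT of shape (6, 6, 3, 1, 1, 1, 1, 1, 1) = 119380800

Hook-length formula: f^λ = n! / Π hook(c), product over all cells c of the Young diagram. For λ = (6, 6, 3, 1, 1, 1, 1, 1, 1), n = 21 boxes. Hook lengths by row (left-to-right, top-to-bottom): [14, 7, 6, 4, 3, 2]; [13, 6, 5, 3, 2, 1]; [9, 2, 1]; [6]; [5]; [4]; [3]; [2]; [1]. Product of hooks = 427966156800. So f^λ = 21! / 427966156800 = 51090942171709440000 / 427966156800 = 119380800.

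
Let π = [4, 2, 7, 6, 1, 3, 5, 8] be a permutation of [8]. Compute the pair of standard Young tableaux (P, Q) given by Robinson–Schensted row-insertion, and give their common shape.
P = [1, 3, 5, 8] / [2, 6] / [4, 7];  Q = [1, 3, 7, 8] / [2, 4] / [5, 6];  common shape = (4, 2, 2)

Row-insert the values π_1, π_2, … into P one at a time, bumping the leftmost entry strictly greater than the inserted value down to the next row. The recording tableau Q records, in position (i, j), the step at which that cell was added to P.
  Insert 4 (step 1): P = [4];  Q = [1]
  Insert 2 (step 2): P = [2] / [4];  Q = [1] / [2]
  Insert 7 (step 3): P = [2, 7] / [4];  Q = [1, 3] / [2]
  Insert 6 (step 4): P = [2, 6] / [4, 7];  Q = [1, 3] / [2, 4]
  Insert 1 (step 5): P = [1, 6] / [2, 7] / [4];  Q = [1, 3] / [2, 4] / [5]
  Insert 3 (step 6): P = [1, 3] / [2, 6] / [4, 7];  Q = [1, 3] / [2, 4] / [5, 6]
  Insert 5 (step 7): P = [1, 3, 5] / [2, 6] / [4, 7];  Q = [1, 3, 7] / [2, 4] / [5, 6]
  Insert 8 (step 8): P = [1, 3, 5, 8] / [2, 6] / [4, 7];  Q = [1, 3, 7, 8] / [2, 4] / [5, 6]
Final shape: (4, 2, 2).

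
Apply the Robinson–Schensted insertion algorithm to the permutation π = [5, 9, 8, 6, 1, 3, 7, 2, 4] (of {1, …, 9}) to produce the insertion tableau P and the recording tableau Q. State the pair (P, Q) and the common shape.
P = [1, 2, 4] / [3, 6, 7] / [5] / [8] / [9];  Q = [1, 2, 7] / [3, 6, 9] / [4] / [5] / [8];  common shape = (3, 3, 1, 1, 1)

Row-insert the values π_1, π_2, … into P one at a time, bumping the leftmost entry strictly greater than the inserted value down to the next row. The recording tableau Q records, in position (i, j), the step at which that cell was added to P.
  Insert 5 (step 1): P = [5];  Q = [1]
  Insert 9 (step 2): P = [5, 9];  Q = [1, 2]
  Insert 8 (step 3): P = [5, 8] / [9];  Q = [1, 2] / [3]
  Insert 6 (step 4): P = [5, 6] / [8] / [9];  Q = [1, 2] / [3] / [4]
  Insert 1 (step 5): P = [1, 6] / [5] / [8] / [9];  Q = [1, 2] / [3] / [4] / [5]
  Insert 3 (step 6): P = [1, 3] / [5, 6] / [8] / [9];  Q = [1, 2] / [3, 6] / [4] / [5]
  Insert 7 (step 7): P = [1, 3, 7] / [5, 6] / [8] / [9];  Q = [1, 2, 7] / [3, 6] / [4] / [5]
  Insert 2 (step 8): P = [1, 2, 7] / [3, 6] / [5] / [8] / [9];  Q = [1, 2, 7] / [3, 6] / [4] / [5] / [8]
  Insert 4 (step 9): P = [1, 2, 4] / [3, 6, 7] / [5] / [8] / [9];  Q = [1, 2, 7] / [3, 6, 9] / [4] / [5] / [8]
Final shape: (3, 3, 1, 1, 1).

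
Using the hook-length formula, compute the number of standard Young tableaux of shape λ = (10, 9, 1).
# SYT of shape (10, 9, 1) = 277134

Hook-length formula: f^λ = n! / Π hook(c), product over all cells c of the Young diagram. For λ = (10, 9, 1), n = 20 boxes. Hook lengths by row (left-to-right, top-to-bottom): [12, 10, 9, 8, 7, 6, 5, 4, 3, 1]; [10, 8, 7, 6, 5, 4, 3, 2, 1]; [1]. Product of hooks = 8778792960000. So f^λ = 20! / 8778792960000 = 2432902008176640000 / 8778792960000 = 277134.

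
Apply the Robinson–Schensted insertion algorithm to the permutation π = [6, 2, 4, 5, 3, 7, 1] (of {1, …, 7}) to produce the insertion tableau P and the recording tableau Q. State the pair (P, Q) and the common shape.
P = [1, 3, 5, 7] / [2] / [4] / [6];  Q = [1, 3, 4, 6] / [2] / [5] / [7];  common shape = (4, 1, 1, 1)

Row-insert the values π_1, π_2, … into P one at a time, bumping the leftmost entry strictly greater than the inserted value down to the next row. The recording tableau Q records, in position (i, j), the step at which that cell was added to P.
  Insert 6 (step 1): P = [6];  Q = [1]
  Insert 2 (step 2): P = [2] / [6];  Q = [1] / [2]
  Insert 4 (step 3): P = [2, 4] / [6];  Q = [1, 3] / [2]
  Insert 5 (step 4): P = [2, 4, 5] / [6];  Q = [1, 3, 4] / [2]
  Insert 3 (step 5): P = [2, 3, 5] / [4] / [6];  Q = [1, 3, 4] / [2] / [5]
  Insert 7 (step 6): P = [2, 3, 5, 7] / [4] / [6];  Q = [1, 3, 4, 6] / [2] / [5]
  Insert 1 (step 7): P = [1, 3, 5, 7] / [2] / [4] / [6];  Q = [1, 3, 4, 6] / [2] / [5] / [7]
Final shape: (4, 1, 1, 1).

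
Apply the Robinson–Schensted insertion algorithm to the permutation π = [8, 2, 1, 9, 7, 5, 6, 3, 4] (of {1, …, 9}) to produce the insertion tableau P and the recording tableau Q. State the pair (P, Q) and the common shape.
P = [1, 3, 4] / [2, 5, 6] / [7, 9] / [8];  Q = [1, 4, 7] / [2, 5, 9] / [3, 6] / [8];  common shape = (3, 3, 2, 1)

Row-insert the values π_1, π_2, … into P one at a time, bumping the leftmost entry strictly greater than the inserted value down to the next row. The recording tableau Q records, in position (i, j), the step at which that cell was added to P.
  Insert 8 (step 1): P = [8];  Q = [1]
  Insert 2 (step 2): P = [2] / [8];  Q = [1] / [2]
  Insert 1 (step 3): P = [1] / [2] / [8];  Q = [1] / [2] / [3]
  Insert 9 (step 4): P = [1, 9] / [2] / [8];  Q = [1, 4] / [2] / [3]
  Insert 7 (step 5): P = [1, 7] / [2, 9] / [8];  Q = [1, 4] / [2, 5] / [3]
  Insert 5 (step 6): P = [1, 5] / [2, 7] / [8, 9];  Q = [1, 4] / [2, 5] / [3, 6]
  Insert 6 (step 7): P = [1, 5, 6] / [2, 7] / [8, 9];  Q = [1, 4, 7] / [2, 5] / [3, 6]
  Insert 3 (step 8): P = [1, 3, 6] / [2, 5] / [7, 9] / [8];  Q = [1, 4, 7] / [2, 5] / [3, 6] / [8]
  Insert 4 (step 9): P = [1, 3, 4] / [2, 5, 6] / [7, 9] / [8];  Q = [1, 4, 7] / [2, 5, 9] / [3, 6] / [8]
Final shape: (3, 3, 2, 1).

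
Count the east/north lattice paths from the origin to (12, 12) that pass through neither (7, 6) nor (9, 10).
Number of paths = 1244984

Inclusion–exclusion. Total paths: C(24, 12) = 2704156. Through P₁: C(13, 7)·C(11, 5) = 792792. Through P₂: C(19, 9)·C(5, 3) = 923780. Since P₁ is strictly southwest of P₂, a monotone path through both must visit P₁ then P₂; paths through both = C(13, 7)·C(6, 2)·C(5, 3) = 257400. Avoid both = 2704156 − 792792 − 923780 + 257400 = 1244984.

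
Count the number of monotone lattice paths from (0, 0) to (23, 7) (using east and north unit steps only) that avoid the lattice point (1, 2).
Number of paths = 1793610

Total paths from (0, 0) to (23, 7): C(30, 23) = 2035800. Paths through (1, 2): (paths (0, 0) → (1, 2)) × (paths (1, 2) → (23, 7)) = C(3, 1) · C(27, 22) = 3 · 80730 = 242190. Avoidance count = 2035800 − 242190 = 1793610.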